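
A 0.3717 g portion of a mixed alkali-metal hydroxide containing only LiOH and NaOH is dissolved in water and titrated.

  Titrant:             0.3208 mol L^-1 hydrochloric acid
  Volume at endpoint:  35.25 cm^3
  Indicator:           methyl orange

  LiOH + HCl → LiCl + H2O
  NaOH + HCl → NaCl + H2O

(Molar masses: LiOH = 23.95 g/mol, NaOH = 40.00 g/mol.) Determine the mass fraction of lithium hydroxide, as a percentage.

n(HCl) = 0.03525 × 0.3208 = 0.01131 mol
Let x = n(LiOH), y = n(NaOH).
Titrant: 1x + 1y = 0.01131;  mass: 23.95x + 40.00y = 0.3717
Solving, x = 5.024 × 10^-3 mol, y = 6.285 × 10^-3 mol
mass of LiOH = 5.024 × 10^-3 × 23.95 = 0.1203 g
% LiOH = 0.1203 / 0.3717 × 100 = 32.37 %

32.37 %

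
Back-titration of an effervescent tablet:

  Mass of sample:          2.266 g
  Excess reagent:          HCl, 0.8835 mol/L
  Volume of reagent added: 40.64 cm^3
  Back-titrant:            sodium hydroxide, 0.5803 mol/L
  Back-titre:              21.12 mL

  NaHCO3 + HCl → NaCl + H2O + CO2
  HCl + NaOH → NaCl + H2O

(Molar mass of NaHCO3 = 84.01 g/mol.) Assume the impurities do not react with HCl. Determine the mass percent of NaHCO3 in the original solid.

87.68 %

n(HCl) added = 0.04064 × 0.8835 = 0.03591 mol
n(NaOH) used in back-titration = 0.02112 × 0.5803 = 0.01226 mol
n(HCl) left over = 0.01226 mol (1:1 ratio)
n(HCl) consumed by analyte = 0.03591 − 0.01226 = 0.02365 mol
n(NaHCO3) = 0.02365 mol (1:1 ratio)
mass of NaHCO3 = 0.02365 × 84.01 = 1.987 g
% NaHCO3 = 1.987 / 2.266 × 100 = 87.68 %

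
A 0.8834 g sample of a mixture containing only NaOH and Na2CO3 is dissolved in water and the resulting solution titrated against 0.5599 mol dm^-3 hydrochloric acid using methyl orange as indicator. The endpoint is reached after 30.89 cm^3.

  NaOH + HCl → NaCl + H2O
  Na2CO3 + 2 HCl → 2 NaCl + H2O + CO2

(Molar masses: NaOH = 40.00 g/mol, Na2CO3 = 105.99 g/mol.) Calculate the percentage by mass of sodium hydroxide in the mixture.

n(HCl) = 0.03089 × 0.5599 = 0.01730 mol
Let x = n(NaOH), y = n(Na2CO3).
Titrant: 1x + 2y = 0.01730;  mass: 40.00x + 105.99y = 0.8834
Solving, x = 2.552 × 10^-3 mol, y = 7.372 × 10^-3 mol
mass of NaOH = 2.552 × 10^-3 × 40.00 = 0.1021 g
% NaOH = 0.1021 / 0.8834 × 100 = 11.56 %

11.56 %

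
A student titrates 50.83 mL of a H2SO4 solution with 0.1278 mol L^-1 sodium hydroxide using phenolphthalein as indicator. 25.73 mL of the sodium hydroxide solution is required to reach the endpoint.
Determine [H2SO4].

0.03235 mol/L

H2SO4 + 2 NaOH → Na2SO4 + 2 H2O
n(NaOH) = 0.02573 L × 0.1278 mol/L = 3.288 × 10^-3 mol
From the 1:2 mole ratio, n(H2SO4) = 1/2 × 3.288 × 10^-3 = 1.644 × 10^-3 mol
[H2SO4] = 1.644 × 10^-3 mol / 0.05083 L = 0.03235 mol/L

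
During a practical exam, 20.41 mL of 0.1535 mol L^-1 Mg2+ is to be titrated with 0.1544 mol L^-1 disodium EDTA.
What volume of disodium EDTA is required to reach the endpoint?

20.29 mL

Mg^2+ + EDTA^4- → [Mg(EDTA)]^2-
n(Mg2+) = 0.02041 L × 0.1535 mol/L = 3.133 × 10^-3 mol
n(EDTA) = 3.133 × 10^-3 mol (1:1 stoichiometry)
V(EDTA) = 3.133 × 10^-3 mol / 0.1544 mol/L = 0.02029 L = 20.29 mL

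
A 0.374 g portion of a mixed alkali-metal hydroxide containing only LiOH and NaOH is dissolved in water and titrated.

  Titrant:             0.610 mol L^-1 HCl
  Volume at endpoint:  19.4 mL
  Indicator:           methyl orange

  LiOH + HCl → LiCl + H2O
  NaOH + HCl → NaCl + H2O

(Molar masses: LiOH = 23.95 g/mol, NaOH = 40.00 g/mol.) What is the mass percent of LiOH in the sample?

39.6 %

n(HCl) = 0.0194 × 0.610 = 0.0118 mol
Let x = n(LiOH), y = n(NaOH).
Titrant: 1x + 1y = 0.0118;  mass: 23.95x + 40.00y = 0.374
Solving, x = 6.19 × 10^-3 mol, y = 5.64 × 10^-3 mol
mass of LiOH = 6.19 × 10^-3 × 23.95 = 0.148 g
% LiOH = 0.148 / 0.374 × 100 = 39.6 %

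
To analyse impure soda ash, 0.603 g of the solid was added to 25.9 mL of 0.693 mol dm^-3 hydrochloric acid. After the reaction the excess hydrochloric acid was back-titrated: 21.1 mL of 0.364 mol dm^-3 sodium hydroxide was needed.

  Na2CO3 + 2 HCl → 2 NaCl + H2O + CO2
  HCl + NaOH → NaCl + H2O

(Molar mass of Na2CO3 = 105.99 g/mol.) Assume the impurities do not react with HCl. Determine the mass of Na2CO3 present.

0.544 g

n(HCl) added = 0.0259 × 0.693 = 0.0179 mol
n(NaOH) used in back-titration = 0.0211 × 0.364 = 7.68 × 10^-3 mol
n(HCl) left over = 7.68 × 10^-3 mol (1:1 ratio)
n(HCl) consumed by analyte = 0.0179 − 7.68 × 10^-3 = 0.0103 mol
From the 1:2 ratio, n(Na2CO3) = 1/2 × 0.0103 = 5.13 × 10^-3 mol
mass of Na2CO3 = 5.13 × 10^-3 × 105.99 = 0.544 g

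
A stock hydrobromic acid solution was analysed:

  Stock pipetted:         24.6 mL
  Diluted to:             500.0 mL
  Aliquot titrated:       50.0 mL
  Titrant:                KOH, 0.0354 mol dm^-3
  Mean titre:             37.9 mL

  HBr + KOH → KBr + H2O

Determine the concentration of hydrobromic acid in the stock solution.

0.545 mol/L

n(KOH) = 0.0379 × 0.0354 = 1.34 × 10^-3 mol
n(HBr) in the aliquot = 1.34 × 10^-3 mol (1:1 ratio)
[HBr]_dilute = 1.34 × 10^-3 / 0.0500 = 0.0268 mol/L
Dilution factor = 500.0 / 24.6 = 20.33
[HBr]_stock = 0.0268 × 20.33 = 0.545 mol/L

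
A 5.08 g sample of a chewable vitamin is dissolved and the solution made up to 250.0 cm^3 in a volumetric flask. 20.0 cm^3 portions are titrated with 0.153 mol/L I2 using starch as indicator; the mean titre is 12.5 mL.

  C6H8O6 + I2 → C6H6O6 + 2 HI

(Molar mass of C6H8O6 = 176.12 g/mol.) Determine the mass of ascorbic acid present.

4.21 g

n(I2) per titration = 0.0125 × 0.153 = 1.91 × 10^-3 mol
n(C6H8O6) in each aliquot = 1.91 × 10^-3 mol (1:1 ratio)
n(C6H8O6) in the whole flask = 1.91 × 10^-3 × 250.0/20.0 = 0.0239 mol
mass of C6H8O6 = 0.0239 × 176.12 = 4.21 g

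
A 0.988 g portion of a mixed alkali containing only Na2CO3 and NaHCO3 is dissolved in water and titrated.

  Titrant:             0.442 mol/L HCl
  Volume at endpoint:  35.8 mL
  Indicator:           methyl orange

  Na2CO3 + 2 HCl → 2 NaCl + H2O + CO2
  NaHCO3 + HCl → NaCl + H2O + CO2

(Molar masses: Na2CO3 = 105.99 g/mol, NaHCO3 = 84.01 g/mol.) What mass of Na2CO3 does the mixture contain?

0.583 g

n(HCl) = 0.0358 × 0.442 = 0.0158 mol
Let x = n(Na2CO3), y = n(NaHCO3).
Titrant: 2x + 1y = 0.0158;  mass: 105.99x + 84.01y = 0.988
Solving, x = 5.50 × 10^-3 mol, y = 4.82 × 10^-3 mol
mass of Na2CO3 = 5.50 × 10^-3 × 105.99 = 0.583 g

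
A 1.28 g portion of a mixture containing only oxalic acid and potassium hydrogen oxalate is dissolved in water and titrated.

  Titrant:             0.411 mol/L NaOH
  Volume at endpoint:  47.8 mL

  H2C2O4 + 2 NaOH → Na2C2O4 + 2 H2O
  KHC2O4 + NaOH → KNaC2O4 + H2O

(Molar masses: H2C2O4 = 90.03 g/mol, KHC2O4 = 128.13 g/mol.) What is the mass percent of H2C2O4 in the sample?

n(NaOH) = 0.0478 × 0.411 = 0.0196 mol
Let x = n(H2C2O4), y = n(KHC2O4).
Titrant: 2x + 1y = 0.0196;  mass: 90.03x + 128.13y = 1.28
Solving, x = 7.44 × 10^-3 mol, y = 4.76 × 10^-3 mol
mass of H2C2O4 = 7.44 × 10^-3 × 90.03 = 0.670 g
% H2C2O4 = 0.670 / 1.28 × 100 = 52.3 %

52.3 %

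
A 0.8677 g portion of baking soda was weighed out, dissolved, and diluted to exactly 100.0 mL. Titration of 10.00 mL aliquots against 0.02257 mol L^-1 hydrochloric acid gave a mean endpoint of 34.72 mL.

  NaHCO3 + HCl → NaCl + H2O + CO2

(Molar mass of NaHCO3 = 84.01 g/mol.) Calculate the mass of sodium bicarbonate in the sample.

n(HCl) per titration = 0.03472 × 0.02257 = 7.836 × 10^-4 mol
n(NaHCO3) in each aliquot = 7.836 × 10^-4 mol (1:1 ratio)
n(NaHCO3) in the whole flask = 7.836 × 10^-4 × 100.0/10.00 = 7.836 × 10^-3 mol
mass of NaHCO3 = 7.836 × 10^-3 × 84.01 = 0.6583 g

0.6583 g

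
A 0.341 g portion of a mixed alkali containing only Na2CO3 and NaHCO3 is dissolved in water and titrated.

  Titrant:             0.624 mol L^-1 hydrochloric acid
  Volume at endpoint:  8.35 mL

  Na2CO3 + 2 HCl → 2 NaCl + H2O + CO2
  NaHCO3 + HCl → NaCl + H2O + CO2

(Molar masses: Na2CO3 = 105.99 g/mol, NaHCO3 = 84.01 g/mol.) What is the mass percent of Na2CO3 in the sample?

48.5 %

n(HCl) = 0.00835 × 0.624 = 5.21 × 10^-3 mol
Let x = n(Na2CO3), y = n(NaHCO3).
Titrant: 2x + 1y = 5.21 × 10^-3;  mass: 105.99x + 84.01y = 0.341
Solving, x = 1.56 × 10^-3 mol, y = 2.09 × 10^-3 mol
mass of Na2CO3 = 1.56 × 10^-3 × 105.99 = 0.165 g
% Na2CO3 = 0.165 / 0.341 × 100 = 48.5 %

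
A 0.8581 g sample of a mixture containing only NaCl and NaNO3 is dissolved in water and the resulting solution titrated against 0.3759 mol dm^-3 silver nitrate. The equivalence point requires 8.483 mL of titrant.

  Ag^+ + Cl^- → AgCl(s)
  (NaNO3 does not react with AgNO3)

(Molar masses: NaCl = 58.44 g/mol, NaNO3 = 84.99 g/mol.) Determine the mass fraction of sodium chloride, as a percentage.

21.72 %

n(AgNO3) = 0.008483 × 0.3759 = 3.189 × 10^-3 mol
Let x = n(NaCl), y = n(NaNO3).
Titrant: 1x = 3.189 × 10^-3;  mass: 58.44x + 84.99y = 0.8581
Solving, x = 3.189 × 10^-3 mol, y = 7.904 × 10^-3 mol
mass of NaCl = 3.189 × 10^-3 × 58.44 = 0.1864 g
% NaCl = 0.1864 / 0.8581 × 100 = 21.72 %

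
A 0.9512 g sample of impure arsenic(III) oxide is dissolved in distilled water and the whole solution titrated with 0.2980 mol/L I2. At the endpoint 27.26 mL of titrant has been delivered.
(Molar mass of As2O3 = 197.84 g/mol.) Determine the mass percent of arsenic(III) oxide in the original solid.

84.48 %

As2O3 + 2 I2 + 2 H2O → As2O5 + 4 HI
n(I2) = 0.02726 L × 0.2980 mol/L = 8.123 × 10^-3 mol
From the 1:2 ratio, n(As2O3) = 1/2 × 8.123 × 10^-3 = 4.062 × 10^-3 mol
mass of As2O3 = 4.062 × 10^-3 × 197.84 g/mol = 0.8036 g
% As2O3 = 0.8036 / 0.9512 × 100 = 84.48 %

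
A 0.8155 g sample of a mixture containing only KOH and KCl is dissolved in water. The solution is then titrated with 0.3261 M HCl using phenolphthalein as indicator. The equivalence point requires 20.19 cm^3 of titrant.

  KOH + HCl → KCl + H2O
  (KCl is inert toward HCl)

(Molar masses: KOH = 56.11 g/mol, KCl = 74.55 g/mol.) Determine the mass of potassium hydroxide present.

0.3694 g

n(HCl) = 0.02019 × 0.3261 = 6.584 × 10^-3 mol
Let x = n(KOH), y = n(KCl).
Titrant: 1x = 6.584 × 10^-3;  mass: 56.11x + 74.55y = 0.8155
Solving, x = 6.584 × 10^-3 mol, y = 5.984 × 10^-3 mol
mass of KOH = 6.584 × 10^-3 × 56.11 = 0.3694 g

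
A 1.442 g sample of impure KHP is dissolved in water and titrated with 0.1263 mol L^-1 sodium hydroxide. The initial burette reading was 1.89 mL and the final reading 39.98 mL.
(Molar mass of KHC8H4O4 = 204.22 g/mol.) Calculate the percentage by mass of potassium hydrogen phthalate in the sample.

68.13 %

KHC8H4O4 + NaOH → KNaC8H4O4 + H2O
n(NaOH) = 0.03809 L × 0.1263 mol/L = 4.811 × 10^-3 mol
n(KHC8H4O4) = 4.811 × 10^-3 mol (1:1 ratio)
mass of KHC8H4O4 = 4.811 × 10^-3 × 204.22 g/mol = 0.9825 g
% KHC8H4O4 = 0.9825 / 1.442 × 100 = 68.13 %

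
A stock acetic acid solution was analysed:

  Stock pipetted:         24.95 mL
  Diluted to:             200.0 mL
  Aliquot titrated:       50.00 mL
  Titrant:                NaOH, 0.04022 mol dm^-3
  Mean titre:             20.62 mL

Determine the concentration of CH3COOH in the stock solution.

CH3COOH + NaOH → CH3COONa + H2O
n(NaOH) = 0.02062 × 0.04022 = 8.293 × 10^-4 mol
n(CH3COOH) in the aliquot = 8.293 × 10^-4 mol (1:1 ratio)
[CH3COOH]_dilute = 8.293 × 10^-4 / 0.05000 = 0.01659 mol/L
Dilution factor = 200.0 / 24.95 = 8.016
[CH3COOH]_stock = 0.01659 × 8.016 = 0.1330 mol/L

0.1330 mol/L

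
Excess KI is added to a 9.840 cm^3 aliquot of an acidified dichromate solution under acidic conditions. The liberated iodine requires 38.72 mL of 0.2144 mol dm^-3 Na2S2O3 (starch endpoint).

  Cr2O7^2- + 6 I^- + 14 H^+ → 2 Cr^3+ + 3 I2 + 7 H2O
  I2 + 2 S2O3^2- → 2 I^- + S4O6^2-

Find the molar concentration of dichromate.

n(S2O3^2-) = 0.03872 × 0.2144 = 8.302 × 10^-3 mol
n(I2) = n(S2O3^2-)/2 = 4.151 × 10^-3 mol
From the 1:3 ratio, n(Cr2O7^2-) in the aliquot = 1/3 × 4.151 × 10^-3 = 1.384 × 10^-3 mol
[Cr2O7^2-] = 1.384 × 10^-3 / 0.009840 = 0.1406 mol/L

0.1406 mol/L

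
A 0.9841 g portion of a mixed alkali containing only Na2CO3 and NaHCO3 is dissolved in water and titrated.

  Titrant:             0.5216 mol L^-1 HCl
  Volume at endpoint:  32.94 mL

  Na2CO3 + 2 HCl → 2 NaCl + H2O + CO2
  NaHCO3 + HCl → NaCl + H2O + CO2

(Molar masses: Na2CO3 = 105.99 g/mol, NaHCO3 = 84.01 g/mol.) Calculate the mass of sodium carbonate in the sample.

n(HCl) = 0.03294 × 0.5216 = 0.01718 mol
Let x = n(Na2CO3), y = n(NaHCO3).
Titrant: 2x + 1y = 0.01718;  mass: 105.99x + 84.01y = 0.9841
Solving, x = 7.405 × 10^-3 mol, y = 2.372 × 10^-3 mol
mass of Na2CO3 = 7.405 × 10^-3 × 105.99 = 0.7848 g

0.7848 g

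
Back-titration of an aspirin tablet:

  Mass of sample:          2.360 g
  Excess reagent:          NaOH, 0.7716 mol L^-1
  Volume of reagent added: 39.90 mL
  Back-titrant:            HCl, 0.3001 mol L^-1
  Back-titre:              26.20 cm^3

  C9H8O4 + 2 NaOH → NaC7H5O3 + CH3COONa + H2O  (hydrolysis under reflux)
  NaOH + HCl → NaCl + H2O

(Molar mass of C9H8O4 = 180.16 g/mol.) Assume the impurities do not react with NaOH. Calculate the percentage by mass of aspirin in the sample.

87.50 %

n(NaOH) added = 0.03990 × 0.7716 = 0.03079 mol
n(HCl) used in back-titration = 0.02620 × 0.3001 = 7.863 × 10^-3 mol
n(NaOH) left over = 7.863 × 10^-3 mol (1:1 ratio)
n(NaOH) consumed by analyte = 0.03079 − 7.863 × 10^-3 = 0.02292 mol
From the 1:2 ratio, n(C9H8O4) = 1/2 × 0.02292 = 0.01146 mol
mass of C9H8O4 = 0.01146 × 180.16 = 2.065 g
% C9H8O4 = 2.065 / 2.360 × 100 = 87.50 %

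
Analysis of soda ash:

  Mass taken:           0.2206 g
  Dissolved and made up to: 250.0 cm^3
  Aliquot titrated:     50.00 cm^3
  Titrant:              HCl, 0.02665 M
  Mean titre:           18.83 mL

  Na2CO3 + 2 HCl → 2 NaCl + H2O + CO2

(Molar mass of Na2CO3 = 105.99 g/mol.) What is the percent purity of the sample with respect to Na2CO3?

60.28 %

n(HCl) per titration = 0.01883 × 0.02665 = 5.018 × 10^-4 mol
From the 1:2 ratio, n(Na2CO3) in each aliquot = 1/2 × 5.018 × 10^-4 = 2.509 × 10^-4 mol
n(Na2CO3) in the whole flask = 2.509 × 10^-4 × 250.0/50.00 = 1.255 × 10^-3 mol
mass of Na2CO3 = 1.255 × 10^-3 × 105.99 = 0.1330 g
% Na2CO3 = 0.1330 / 0.2206 × 100 = 60.28 %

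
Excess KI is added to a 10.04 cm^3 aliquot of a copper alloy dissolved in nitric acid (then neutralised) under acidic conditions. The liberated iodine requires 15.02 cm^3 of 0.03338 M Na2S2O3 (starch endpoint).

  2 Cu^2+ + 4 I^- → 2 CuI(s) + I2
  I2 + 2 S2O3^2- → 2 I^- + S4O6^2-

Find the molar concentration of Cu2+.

0.04994 M

n(S2O3^2-) = 0.01502 × 0.03338 = 5.014 × 10^-4 mol
n(I2) = n(S2O3^2-)/2 = 2.507 × 10^-4 mol
From the 2:1 ratio, n(Cu2+) in the aliquot = 2/1 × 2.507 × 10^-4 = 5.014 × 10^-4 mol
[Cu2+] = 5.014 × 10^-4 / 0.01004 = 0.04994 mol/L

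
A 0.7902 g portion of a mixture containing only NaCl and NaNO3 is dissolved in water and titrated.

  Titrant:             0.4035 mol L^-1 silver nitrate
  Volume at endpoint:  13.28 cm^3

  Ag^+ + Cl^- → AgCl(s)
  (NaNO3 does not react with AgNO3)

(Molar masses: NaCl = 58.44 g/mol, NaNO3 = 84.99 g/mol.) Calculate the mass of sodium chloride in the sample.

n(AgNO3) = 0.01328 × 0.4035 = 5.358 × 10^-3 mol
Let x = n(NaCl), y = n(NaNO3).
Titrant: 1x = 5.358 × 10^-3;  mass: 58.44x + 84.99y = 0.7902
Solving, x = 5.358 × 10^-3 mol, y = 5.613 × 10^-3 mol
mass of NaCl = 5.358 × 10^-3 × 58.44 = 0.3131 g

0.3131 g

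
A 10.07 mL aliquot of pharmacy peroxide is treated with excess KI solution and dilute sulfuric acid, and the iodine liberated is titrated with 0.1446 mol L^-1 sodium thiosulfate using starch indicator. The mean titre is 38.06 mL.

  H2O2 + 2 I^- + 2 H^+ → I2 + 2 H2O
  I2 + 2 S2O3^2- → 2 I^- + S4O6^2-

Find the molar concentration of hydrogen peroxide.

0.2733 mol/L

n(S2O3^2-) = 0.03806 × 0.1446 = 5.503 × 10^-3 mol
n(I2) = n(S2O3^2-)/2 = 2.752 × 10^-3 mol
n(H2O2) in the aliquot = 2.752 × 10^-3 mol (1:1 ratio)
[H2O2] = 2.752 × 10^-3 / 0.01007 = 0.2733 mol/L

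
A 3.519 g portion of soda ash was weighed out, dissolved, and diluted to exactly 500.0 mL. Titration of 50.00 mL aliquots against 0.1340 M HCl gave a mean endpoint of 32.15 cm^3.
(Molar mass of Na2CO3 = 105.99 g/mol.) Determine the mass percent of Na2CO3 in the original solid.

64.88 %

Na2CO3 + 2 HCl → 2 NaCl + H2O + CO2
n(HCl) per titration = 0.03215 × 0.1340 = 4.308 × 10^-3 mol
From the 1:2 ratio, n(Na2CO3) in each aliquot = 1/2 × 4.308 × 10^-3 = 2.154 × 10^-3 mol
n(Na2CO3) in the whole flask = 2.154 × 10^-3 × 500.0/50.00 = 0.02154 mol
mass of Na2CO3 = 0.02154 × 105.99 = 2.283 g
% Na2CO3 = 2.283 / 3.519 × 100 = 64.88 %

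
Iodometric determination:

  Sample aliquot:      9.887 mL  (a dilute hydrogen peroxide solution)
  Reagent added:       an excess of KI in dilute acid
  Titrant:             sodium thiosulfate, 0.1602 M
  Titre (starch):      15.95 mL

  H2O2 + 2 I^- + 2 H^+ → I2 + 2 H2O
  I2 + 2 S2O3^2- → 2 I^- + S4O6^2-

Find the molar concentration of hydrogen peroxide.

0.1292 M

n(S2O3^2-) = 0.01595 × 0.1602 = 2.555 × 10^-3 mol
n(I2) = n(S2O3^2-)/2 = 1.278 × 10^-3 mol
n(H2O2) in the aliquot = 1.278 × 10^-3 mol (1:1 ratio)
[H2O2] = 1.278 × 10^-3 / 0.009887 = 0.1292 mol/L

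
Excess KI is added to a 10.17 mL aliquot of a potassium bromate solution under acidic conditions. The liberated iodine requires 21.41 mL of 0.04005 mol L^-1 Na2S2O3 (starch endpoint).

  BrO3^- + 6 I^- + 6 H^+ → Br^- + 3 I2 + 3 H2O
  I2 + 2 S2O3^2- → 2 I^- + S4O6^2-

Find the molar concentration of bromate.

0.01405 mol/L

n(S2O3^2-) = 0.02141 × 0.04005 = 8.575 × 10^-4 mol
n(I2) = n(S2O3^2-)/2 = 4.287 × 10^-4 mol
From the 1:3 ratio, n(BrO3^-) in the aliquot = 1/3 × 4.287 × 10^-4 = 1.429 × 10^-4 mol
[BrO3^-] = 1.429 × 10^-4 / 0.01017 = 0.01405 mol/L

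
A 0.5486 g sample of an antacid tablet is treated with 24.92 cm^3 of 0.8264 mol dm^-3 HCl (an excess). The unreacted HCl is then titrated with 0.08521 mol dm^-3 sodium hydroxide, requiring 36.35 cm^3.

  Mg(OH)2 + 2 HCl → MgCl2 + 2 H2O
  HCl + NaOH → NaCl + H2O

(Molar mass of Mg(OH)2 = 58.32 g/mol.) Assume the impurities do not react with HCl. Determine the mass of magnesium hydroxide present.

0.5102 g

n(HCl) added = 0.02492 × 0.8264 = 0.02059 mol
n(NaOH) used in back-titration = 0.03635 × 0.08521 = 3.097 × 10^-3 mol
n(HCl) left over = 3.097 × 10^-3 mol (1:1 ratio)
n(HCl) consumed by analyte = 0.02059 − 3.097 × 10^-3 = 0.01750 mol
From the 1:2 ratio, n(Mg(OH)2) = 1/2 × 0.01750 = 8.748 × 10^-3 mol
mass of Mg(OH)2 = 8.748 × 10^-3 × 58.32 = 0.5102 g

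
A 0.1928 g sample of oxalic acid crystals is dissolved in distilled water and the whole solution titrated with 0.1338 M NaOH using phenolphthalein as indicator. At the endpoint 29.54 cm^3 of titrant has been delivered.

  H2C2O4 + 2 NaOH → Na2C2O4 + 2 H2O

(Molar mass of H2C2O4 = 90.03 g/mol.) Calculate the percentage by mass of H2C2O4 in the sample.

n(NaOH) = 0.02954 L × 0.1338 mol/L = 3.952 × 10^-3 mol
From the 1:2 ratio, n(H2C2O4) = 1/2 × 3.952 × 10^-3 = 1.976 × 10^-3 mol
mass of H2C2O4 = 1.976 × 10^-3 × 90.03 g/mol = 0.1779 g
% H2C2O4 = 0.1779 / 0.1928 × 100 = 92.28 %

92.28 %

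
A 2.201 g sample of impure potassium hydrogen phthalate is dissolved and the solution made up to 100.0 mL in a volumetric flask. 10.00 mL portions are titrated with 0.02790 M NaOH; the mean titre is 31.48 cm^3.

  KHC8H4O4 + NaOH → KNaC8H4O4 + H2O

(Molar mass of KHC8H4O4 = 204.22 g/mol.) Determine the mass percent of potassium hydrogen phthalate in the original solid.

81.49 %

n(NaOH) per titration = 0.03148 × 0.02790 = 8.783 × 10^-4 mol
n(KHC8H4O4) in each aliquot = 8.783 × 10^-4 mol (1:1 ratio)
n(KHC8H4O4) in the whole flask = 8.783 × 10^-4 × 100.0/10.00 = 8.783 × 10^-3 mol
mass of KHC8H4O4 = 8.783 × 10^-3 × 204.22 = 1.794 g
% KHC8H4O4 = 1.794 / 2.201 × 100 = 81.49 %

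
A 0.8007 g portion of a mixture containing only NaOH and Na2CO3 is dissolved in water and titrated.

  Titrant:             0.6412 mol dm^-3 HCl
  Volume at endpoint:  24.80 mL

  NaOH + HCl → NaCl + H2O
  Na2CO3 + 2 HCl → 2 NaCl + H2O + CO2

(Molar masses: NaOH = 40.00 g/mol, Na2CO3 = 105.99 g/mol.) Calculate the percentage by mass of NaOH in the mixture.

n(HCl) = 0.02480 × 0.6412 = 0.01590 mol
Let x = n(NaOH), y = n(Na2CO3).
Titrant: 1x + 2y = 0.01590;  mass: 40.00x + 105.99y = 0.8007
Solving, x = 3.233 × 10^-3 mol, y = 6.334 × 10^-3 mol
mass of NaOH = 3.233 × 10^-3 × 40.00 = 0.1293 g
% NaOH = 0.1293 / 0.8007 × 100 = 16.15 %

16.15 %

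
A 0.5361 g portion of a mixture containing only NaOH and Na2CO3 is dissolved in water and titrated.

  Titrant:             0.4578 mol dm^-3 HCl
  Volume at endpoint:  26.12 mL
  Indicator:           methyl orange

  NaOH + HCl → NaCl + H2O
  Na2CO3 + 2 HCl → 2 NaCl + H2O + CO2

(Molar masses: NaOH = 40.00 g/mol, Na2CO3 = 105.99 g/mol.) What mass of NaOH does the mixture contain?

n(HCl) = 0.02612 × 0.4578 = 0.01196 mol
Let x = n(NaOH), y = n(Na2CO3).
Titrant: 1x + 2y = 0.01196;  mass: 40.00x + 105.99y = 0.5361
Solving, x = 7.511 × 10^-3 mol, y = 2.224 × 10^-3 mol
mass of NaOH = 7.511 × 10^-3 × 40.00 = 0.3004 g

0.3004 g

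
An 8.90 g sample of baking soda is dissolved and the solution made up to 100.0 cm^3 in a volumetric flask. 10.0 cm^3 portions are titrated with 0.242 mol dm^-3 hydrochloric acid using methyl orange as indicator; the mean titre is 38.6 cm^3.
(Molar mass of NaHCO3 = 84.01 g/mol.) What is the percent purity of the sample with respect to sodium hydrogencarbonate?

88.2 %

NaHCO3 + HCl → NaCl + H2O + CO2
n(HCl) per titration = 0.0386 × 0.242 = 9.34 × 10^-3 mol
n(NaHCO3) in each aliquot = 9.34 × 10^-3 mol (1:1 ratio)
n(NaHCO3) in the whole flask = 9.34 × 10^-3 × 100.0/10.0 = 0.0934 mol
mass of NaHCO3 = 0.0934 × 84.01 = 7.85 g
% NaHCO3 = 7.85 / 8.90 × 100 = 88.2 %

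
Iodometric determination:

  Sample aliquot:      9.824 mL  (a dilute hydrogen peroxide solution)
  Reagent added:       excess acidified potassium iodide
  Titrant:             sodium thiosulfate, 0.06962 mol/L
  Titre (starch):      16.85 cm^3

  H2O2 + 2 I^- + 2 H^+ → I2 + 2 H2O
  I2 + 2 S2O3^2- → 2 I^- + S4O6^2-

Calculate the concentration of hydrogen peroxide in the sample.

0.05971 mol/L

n(S2O3^2-) = 0.01685 × 0.06962 = 1.173 × 10^-3 mol
n(I2) = n(S2O3^2-)/2 = 5.865 × 10^-4 mol
n(H2O2) in the aliquot = 5.865 × 10^-4 mol (1:1 ratio)
[H2O2] = 5.865 × 10^-4 / 0.009824 = 0.05971 mol/L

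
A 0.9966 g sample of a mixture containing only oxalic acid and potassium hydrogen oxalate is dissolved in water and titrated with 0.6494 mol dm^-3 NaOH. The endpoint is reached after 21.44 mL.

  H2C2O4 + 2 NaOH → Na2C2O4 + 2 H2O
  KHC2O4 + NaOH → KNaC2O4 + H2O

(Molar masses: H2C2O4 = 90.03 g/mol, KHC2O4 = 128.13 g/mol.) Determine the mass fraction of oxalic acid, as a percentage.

42.79 %

n(NaOH) = 0.02144 × 0.6494 = 0.01392 mol
Let x = n(H2C2O4), y = n(KHC2O4).
Titrant: 2x + 1y = 0.01392;  mass: 90.03x + 128.13y = 0.9966
Solving, x = 4.737 × 10^-3 mol, y = 4.450 × 10^-3 mol
mass of H2C2O4 = 4.737 × 10^-3 × 90.03 = 0.4264 g
% H2C2O4 = 0.4264 / 0.9966 × 100 = 42.79 %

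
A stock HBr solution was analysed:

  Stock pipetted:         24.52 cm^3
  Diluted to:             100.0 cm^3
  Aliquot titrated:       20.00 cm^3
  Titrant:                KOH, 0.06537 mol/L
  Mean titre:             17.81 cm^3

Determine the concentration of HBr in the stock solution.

HBr + KOH → KBr + H2O
n(KOH) = 0.01781 × 0.06537 = 1.164 × 10^-3 mol
n(HBr) in the aliquot = 1.164 × 10^-3 mol (1:1 ratio)
[HBr]_dilute = 1.164 × 10^-3 / 0.02000 = 0.05821 mol/L
Dilution factor = 100.0 / 24.52 = 4.078
[HBr]_stock = 0.05821 × 4.078 = 0.2374 mol/L

0.2374 mol/L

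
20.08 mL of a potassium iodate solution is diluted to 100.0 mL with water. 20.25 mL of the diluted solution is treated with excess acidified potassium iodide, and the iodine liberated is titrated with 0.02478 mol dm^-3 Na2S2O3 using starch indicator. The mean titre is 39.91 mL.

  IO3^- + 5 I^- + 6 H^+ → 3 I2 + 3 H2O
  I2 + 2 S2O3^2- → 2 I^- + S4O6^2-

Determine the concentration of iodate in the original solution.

0.04054 mol/L

n(S2O3^2-) = 0.03991 × 0.02478 = 9.890 × 10^-4 mol
n(I2) = n(S2O3^2-)/2 = 4.945 × 10^-4 mol
From the 1:3 ratio, n(IO3^-) in the aliquot = 1/3 × 4.945 × 10^-4 = 1.648 × 10^-4 mol
[IO3^-]_dilute = 1.648 × 10^-4 / 0.02025 = 0.008140 mol/L
[IO3^-]_original = 0.008140 × 100.0/20.08 = 0.04054 mol/L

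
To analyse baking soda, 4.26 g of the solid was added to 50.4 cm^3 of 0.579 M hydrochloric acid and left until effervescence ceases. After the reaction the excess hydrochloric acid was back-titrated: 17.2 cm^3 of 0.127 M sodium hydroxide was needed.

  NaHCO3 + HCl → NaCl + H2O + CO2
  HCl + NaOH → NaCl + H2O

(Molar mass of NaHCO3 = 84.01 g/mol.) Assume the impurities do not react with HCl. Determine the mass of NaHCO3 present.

n(HCl) added = 0.0504 × 0.579 = 0.0292 mol
n(NaOH) used in back-titration = 0.0172 × 0.127 = 2.18 × 10^-3 mol
n(HCl) left over = 2.18 × 10^-3 mol (1:1 ratio)
n(HCl) consumed by analyte = 0.0292 − 2.18 × 10^-3 = 0.0270 mol
n(NaHCO3) = 0.0270 mol (1:1 ratio)
mass of NaHCO3 = 0.0270 × 84.01 = 2.27 g

2.27 g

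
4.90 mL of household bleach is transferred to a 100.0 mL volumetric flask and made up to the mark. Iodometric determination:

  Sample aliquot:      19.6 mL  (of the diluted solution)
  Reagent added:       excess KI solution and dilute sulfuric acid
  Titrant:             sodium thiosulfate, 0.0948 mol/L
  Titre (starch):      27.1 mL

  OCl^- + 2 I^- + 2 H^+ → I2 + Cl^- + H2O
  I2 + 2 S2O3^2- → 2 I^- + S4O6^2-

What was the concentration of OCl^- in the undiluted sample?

n(S2O3^2-) = 0.0271 × 0.0948 = 2.57 × 10^-3 mol
n(I2) = n(S2O3^2-)/2 = 1.28 × 10^-3 mol
n(OCl^-) in the aliquot = 1.28 × 10^-3 mol (1:1 ratio)
[OCl^-]_dilute = 1.28 × 10^-3 / 0.0196 = 0.0655 mol/L
[OCl^-]_original = 0.0655 × 100.0/4.90 = 1.34 mol/L

1.34 mol/L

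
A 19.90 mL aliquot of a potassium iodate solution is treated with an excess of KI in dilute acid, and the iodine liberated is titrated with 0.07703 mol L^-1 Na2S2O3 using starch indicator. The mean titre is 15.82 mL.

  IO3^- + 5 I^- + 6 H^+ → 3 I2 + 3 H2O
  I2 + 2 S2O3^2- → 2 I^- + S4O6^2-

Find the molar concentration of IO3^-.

n(S2O3^2-) = 0.01582 × 0.07703 = 1.219 × 10^-3 mol
n(I2) = n(S2O3^2-)/2 = 6.093 × 10^-4 mol
From the 1:3 ratio, n(IO3^-) in the aliquot = 1/3 × 6.093 × 10^-4 = 2.031 × 10^-4 mol
[IO3^-] = 2.031 × 10^-4 / 0.01990 = 0.01021 mol/L

0.01021 mol/L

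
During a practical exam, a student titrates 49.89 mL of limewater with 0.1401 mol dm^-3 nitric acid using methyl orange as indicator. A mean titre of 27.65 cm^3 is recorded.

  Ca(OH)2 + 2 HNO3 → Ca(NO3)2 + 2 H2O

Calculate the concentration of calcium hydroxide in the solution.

n(HNO3) = 0.02765 L × 0.1401 mol/L = 3.874 × 10^-3 mol
From the 1:2 mole ratio, n(Ca(OH)2) = 1/2 × 3.874 × 10^-3 = 1.937 × 10^-3 mol
[Ca(OH)2] = 1.937 × 10^-3 mol / 0.04989 L = 0.03882 mol/L

0.03882 mol/L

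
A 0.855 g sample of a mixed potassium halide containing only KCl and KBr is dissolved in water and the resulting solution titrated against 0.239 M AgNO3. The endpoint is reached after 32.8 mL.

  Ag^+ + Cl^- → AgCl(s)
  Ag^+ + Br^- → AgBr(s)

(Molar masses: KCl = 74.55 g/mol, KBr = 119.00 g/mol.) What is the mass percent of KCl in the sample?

15.3 %

n(AgNO3) = 0.0328 × 0.239 = 7.84 × 10^-3 mol
Let x = n(KCl), y = n(KBr).
Titrant: 1x + 1y = 7.84 × 10^-3;  mass: 74.55x + 119.00y = 0.855
Solving, x = 1.75 × 10^-3 mol, y = 6.09 × 10^-3 mol
mass of KCl = 1.75 × 10^-3 × 74.55 = 0.131 g
% KCl = 0.131 / 0.855 × 100 = 15.3 %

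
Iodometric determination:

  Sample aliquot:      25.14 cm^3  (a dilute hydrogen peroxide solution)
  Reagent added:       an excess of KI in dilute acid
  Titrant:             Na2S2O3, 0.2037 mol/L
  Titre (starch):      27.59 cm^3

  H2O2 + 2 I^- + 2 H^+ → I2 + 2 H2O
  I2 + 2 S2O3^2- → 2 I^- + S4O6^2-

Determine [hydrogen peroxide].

0.1118 mol/L

n(S2O3^2-) = 0.02759 × 0.2037 = 5.620 × 10^-3 mol
n(I2) = n(S2O3^2-)/2 = 2.810 × 10^-3 mol
n(H2O2) in the aliquot = 2.810 × 10^-3 mol (1:1 ratio)
[H2O2] = 2.810 × 10^-3 / 0.02514 = 0.1118 mol/L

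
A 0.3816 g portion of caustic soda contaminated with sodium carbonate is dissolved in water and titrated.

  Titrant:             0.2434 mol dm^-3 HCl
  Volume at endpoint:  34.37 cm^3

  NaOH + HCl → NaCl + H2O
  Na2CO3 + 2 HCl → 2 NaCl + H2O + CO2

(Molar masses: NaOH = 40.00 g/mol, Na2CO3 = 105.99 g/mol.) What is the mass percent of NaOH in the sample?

n(HCl) = 0.03437 × 0.2434 = 8.366 × 10^-3 mol
Let x = n(NaOH), y = n(Na2CO3).
Titrant: 1x + 2y = 8.366 × 10^-3;  mass: 40.00x + 105.99y = 0.3816
Solving, x = 4.751 × 10^-3 mol, y = 1.807 × 10^-3 mol
mass of NaOH = 4.751 × 10^-3 × 40.00 = 0.1900 g
% NaOH = 0.1900 / 0.3816 × 100 = 49.80 %

49.80 %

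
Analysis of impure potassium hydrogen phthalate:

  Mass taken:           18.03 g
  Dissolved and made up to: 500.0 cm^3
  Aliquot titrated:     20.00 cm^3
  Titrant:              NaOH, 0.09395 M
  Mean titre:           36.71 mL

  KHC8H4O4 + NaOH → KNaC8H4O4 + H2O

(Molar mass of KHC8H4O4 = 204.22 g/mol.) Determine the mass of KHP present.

17.61 g

n(NaOH) per titration = 0.03671 × 0.09395 = 3.449 × 10^-3 mol
n(KHC8H4O4) in each aliquot = 3.449 × 10^-3 mol (1:1 ratio)
n(KHC8H4O4) in the whole flask = 3.449 × 10^-3 × 500.0/20.00 = 0.08622 mol
mass of KHC8H4O4 = 0.08622 × 204.22 = 17.61 g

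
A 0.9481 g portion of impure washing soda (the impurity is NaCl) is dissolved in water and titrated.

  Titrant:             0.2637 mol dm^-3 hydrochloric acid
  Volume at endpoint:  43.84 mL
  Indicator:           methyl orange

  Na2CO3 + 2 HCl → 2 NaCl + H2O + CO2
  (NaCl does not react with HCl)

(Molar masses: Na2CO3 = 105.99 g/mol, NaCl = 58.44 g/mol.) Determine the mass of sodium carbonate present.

n(HCl) = 0.04384 × 0.2637 = 0.01156 mol
Let x = n(Na2CO3), y = n(NaCl).
Titrant: 2x = 0.01156;  mass: 105.99x + 58.44y = 0.9481
Solving, x = 5.780 × 10^-3 mol, y = 5.740 × 10^-3 mol
mass of Na2CO3 = 5.780 × 10^-3 × 105.99 = 0.6127 g

0.6127 g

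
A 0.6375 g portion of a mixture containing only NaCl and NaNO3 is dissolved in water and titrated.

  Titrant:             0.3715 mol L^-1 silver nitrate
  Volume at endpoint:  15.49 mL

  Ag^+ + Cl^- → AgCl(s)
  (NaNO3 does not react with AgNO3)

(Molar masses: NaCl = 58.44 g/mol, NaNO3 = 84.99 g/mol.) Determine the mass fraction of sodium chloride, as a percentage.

n(AgNO3) = 0.01549 × 0.3715 = 5.755 × 10^-3 mol
Let x = n(NaCl), y = n(NaNO3).
Titrant: 1x = 5.755 × 10^-3;  mass: 58.44x + 84.99y = 0.6375
Solving, x = 5.755 × 10^-3 mol, y = 3.544 × 10^-3 mol
mass of NaCl = 5.755 × 10^-3 × 58.44 = 0.3363 g
% NaCl = 0.3363 / 0.6375 × 100 = 52.75 %

52.75 %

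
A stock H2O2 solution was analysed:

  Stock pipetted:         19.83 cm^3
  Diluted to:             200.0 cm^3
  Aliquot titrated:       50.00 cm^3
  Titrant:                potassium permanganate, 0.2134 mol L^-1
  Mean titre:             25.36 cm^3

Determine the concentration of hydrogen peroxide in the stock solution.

2.729 mol/L

2 MnO4^- + 5 H2O2 + 6 H^+ → 2 Mn^2+ + 5 O2 + 8 H2O
n(KMnO4) = 0.02536 × 0.2134 = 5.412 × 10^-3 mol
From the 5:2 ratio, n(H2O2) in the aliquot = 5/2 × 5.412 × 10^-3 = 0.01353 mol
[H2O2]_dilute = 0.01353 / 0.05000 = 0.2706 mol/L
Dilution factor = 200.0 / 19.83 = 10.09
[H2O2]_stock = 0.2706 × 10.09 = 2.729 mol/L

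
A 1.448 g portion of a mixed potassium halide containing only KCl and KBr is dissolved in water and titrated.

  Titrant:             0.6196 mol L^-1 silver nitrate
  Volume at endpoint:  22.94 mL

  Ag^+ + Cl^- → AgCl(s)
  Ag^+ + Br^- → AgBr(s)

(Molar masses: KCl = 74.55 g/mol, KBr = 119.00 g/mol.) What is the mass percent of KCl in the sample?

n(AgNO3) = 0.02294 × 0.6196 = 0.01421 mol
Let x = n(KCl), y = n(KBr).
Titrant: 1x + 1y = 0.01421;  mass: 74.55x + 119.00y = 1.448
Solving, x = 5.476 × 10^-3 mol, y = 8.737 × 10^-3 mol
mass of KCl = 5.476 × 10^-3 × 74.55 = 0.4083 g
% KCl = 0.4083 / 1.448 × 100 = 28.19 %

28.19 %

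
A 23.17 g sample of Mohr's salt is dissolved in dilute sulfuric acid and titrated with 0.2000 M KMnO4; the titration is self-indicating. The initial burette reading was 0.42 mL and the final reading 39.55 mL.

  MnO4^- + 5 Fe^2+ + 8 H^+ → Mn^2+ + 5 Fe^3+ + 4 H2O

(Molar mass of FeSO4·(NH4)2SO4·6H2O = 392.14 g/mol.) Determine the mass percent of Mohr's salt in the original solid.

66.23 %

n(KMnO4) = 0.03913 L × 0.2000 mol/L = 7.826 × 10^-3 mol
From the 5:1 ratio, n(FeSO4·(NH4)2SO4·6H2O) = 5/1 × 7.826 × 10^-3 = 0.03913 mol
mass of FeSO4·(NH4)2SO4·6H2O = 0.03913 × 392.14 g/mol = 15.34 g
% FeSO4·(NH4)2SO4·6H2O = 15.34 / 23.17 × 100 = 66.23 %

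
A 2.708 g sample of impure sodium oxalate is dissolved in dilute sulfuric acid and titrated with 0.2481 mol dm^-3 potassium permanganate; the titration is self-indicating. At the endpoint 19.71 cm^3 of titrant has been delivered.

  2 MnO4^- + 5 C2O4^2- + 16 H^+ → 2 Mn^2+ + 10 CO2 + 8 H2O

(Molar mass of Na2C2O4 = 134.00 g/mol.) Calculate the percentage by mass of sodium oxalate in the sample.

n(KMnO4) = 0.01971 L × 0.2481 mol/L = 4.890 × 10^-3 mol
From the 5:2 ratio, n(Na2C2O4) = 5/2 × 4.890 × 10^-3 = 0.01223 mol
mass of Na2C2O4 = 0.01223 × 134.00 g/mol = 1.638 g
% Na2C2O4 = 1.638 / 2.708 × 100 = 60.49 %

60.49 %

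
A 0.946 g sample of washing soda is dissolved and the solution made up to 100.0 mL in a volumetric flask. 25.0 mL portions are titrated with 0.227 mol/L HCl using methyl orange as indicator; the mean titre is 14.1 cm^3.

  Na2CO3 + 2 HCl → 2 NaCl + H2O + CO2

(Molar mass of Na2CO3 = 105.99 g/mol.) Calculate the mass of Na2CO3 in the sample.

0.678 g

n(HCl) per titration = 0.0141 × 0.227 = 3.20 × 10^-3 mol
From the 1:2 ratio, n(Na2CO3) in each aliquot = 1/2 × 3.20 × 10^-3 = 1.60 × 10^-3 mol
n(Na2CO3) in the whole flask = 1.60 × 10^-3 × 100.0/25.0 = 6.40 × 10^-3 mol
mass of Na2CO3 = 6.40 × 10^-3 × 105.99 = 0.678 g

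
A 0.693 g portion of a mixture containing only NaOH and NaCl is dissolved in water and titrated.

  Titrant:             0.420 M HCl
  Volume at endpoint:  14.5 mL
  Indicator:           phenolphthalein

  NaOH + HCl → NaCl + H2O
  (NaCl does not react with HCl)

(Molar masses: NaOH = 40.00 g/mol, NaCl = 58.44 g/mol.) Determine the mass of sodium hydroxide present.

n(HCl) = 0.0145 × 0.420 = 6.09 × 10^-3 mol
Let x = n(NaOH), y = n(NaCl).
Titrant: 1x = 6.09 × 10^-3;  mass: 40.00x + 58.44y = 0.693
Solving, x = 6.09 × 10^-3 mol, y = 7.69 × 10^-3 mol
mass of NaOH = 6.09 × 10^-3 × 40.00 = 0.244 g

0.244 g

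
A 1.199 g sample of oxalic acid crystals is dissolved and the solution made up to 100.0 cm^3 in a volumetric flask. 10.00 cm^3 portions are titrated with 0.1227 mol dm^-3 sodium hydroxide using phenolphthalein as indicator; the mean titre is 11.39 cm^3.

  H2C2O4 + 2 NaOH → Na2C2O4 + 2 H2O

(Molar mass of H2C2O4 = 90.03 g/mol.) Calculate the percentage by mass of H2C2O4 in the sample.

52.47 %

n(NaOH) per titration = 0.01139 × 0.1227 = 1.398 × 10^-3 mol
From the 1:2 ratio, n(H2C2O4) in each aliquot = 1/2 × 1.398 × 10^-3 = 6.988 × 10^-4 mol
n(H2C2O4) in the whole flask = 6.988 × 10^-4 × 100.0/10.00 = 6.988 × 10^-3 mol
mass of H2C2O4 = 6.988 × 10^-3 × 90.03 = 0.6291 g
% H2C2O4 = 0.6291 / 1.199 × 100 = 52.47 %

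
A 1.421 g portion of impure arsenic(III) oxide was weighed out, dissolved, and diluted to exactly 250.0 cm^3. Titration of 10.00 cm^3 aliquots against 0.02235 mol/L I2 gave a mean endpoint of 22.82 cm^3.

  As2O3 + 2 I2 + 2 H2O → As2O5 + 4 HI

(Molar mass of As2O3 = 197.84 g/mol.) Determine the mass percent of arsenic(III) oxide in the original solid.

n(I2) per titration = 0.02282 × 0.02235 = 5.100 × 10^-4 mol
From the 1:2 ratio, n(As2O3) in each aliquot = 1/2 × 5.100 × 10^-4 = 2.550 × 10^-4 mol
n(As2O3) in the whole flask = 2.550 × 10^-4 × 250.0/10.00 = 6.375 × 10^-3 mol
mass of As2O3 = 6.375 × 10^-3 × 197.84 = 1.261 g
% As2O3 = 1.261 / 1.421 × 100 = 88.76 %

88.76 %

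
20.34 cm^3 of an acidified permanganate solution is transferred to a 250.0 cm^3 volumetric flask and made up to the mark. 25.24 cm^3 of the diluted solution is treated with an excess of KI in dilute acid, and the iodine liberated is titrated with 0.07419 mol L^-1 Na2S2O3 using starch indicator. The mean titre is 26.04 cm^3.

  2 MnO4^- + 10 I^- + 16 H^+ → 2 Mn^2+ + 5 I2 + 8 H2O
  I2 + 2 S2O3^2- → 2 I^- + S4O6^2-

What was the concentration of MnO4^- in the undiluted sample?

0.1882 mol/L

n(S2O3^2-) = 0.02604 × 0.07419 = 1.932 × 10^-3 mol
n(I2) = n(S2O3^2-)/2 = 9.660 × 10^-4 mol
From the 2:5 ratio, n(MnO4^-) in the aliquot = 2/5 × 9.660 × 10^-4 = 3.864 × 10^-4 mol
[MnO4^-]_dilute = 3.864 × 10^-4 / 0.02524 = 0.01531 mol/L
[MnO4^-]_original = 0.01531 × 250.0/20.34 = 0.1882 mol/L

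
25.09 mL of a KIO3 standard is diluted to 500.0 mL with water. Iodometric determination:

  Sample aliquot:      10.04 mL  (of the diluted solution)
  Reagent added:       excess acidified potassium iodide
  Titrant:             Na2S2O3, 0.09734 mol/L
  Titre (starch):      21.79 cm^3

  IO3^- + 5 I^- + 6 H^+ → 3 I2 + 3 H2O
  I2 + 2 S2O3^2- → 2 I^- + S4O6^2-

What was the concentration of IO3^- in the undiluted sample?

0.7017 mol/L

n(S2O3^2-) = 0.02179 × 0.09734 = 2.121 × 10^-3 mol
n(I2) = n(S2O3^2-)/2 = 1.061 × 10^-3 mol
From the 1:3 ratio, n(IO3^-) in the aliquot = 1/3 × 1.061 × 10^-3 = 3.535 × 10^-4 mol
[IO3^-]_dilute = 3.535 × 10^-4 / 0.01004 = 0.03521 mol/L
[IO3^-]_original = 0.03521 × 500.0/25.09 = 0.7017 mol/L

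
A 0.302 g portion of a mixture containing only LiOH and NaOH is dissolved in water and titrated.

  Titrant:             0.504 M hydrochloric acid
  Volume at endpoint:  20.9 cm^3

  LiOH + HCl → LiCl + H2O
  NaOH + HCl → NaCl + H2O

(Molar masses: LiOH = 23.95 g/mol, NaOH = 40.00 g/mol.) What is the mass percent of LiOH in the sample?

n(HCl) = 0.0209 × 0.504 = 0.0105 mol
Let x = n(LiOH), y = n(NaOH).
Titrant: 1x + 1y = 0.0105;  mass: 23.95x + 40.00y = 0.302
Solving, x = 7.44 × 10^-3 mol, y = 3.10 × 10^-3 mol
mass of LiOH = 7.44 × 10^-3 × 23.95 = 0.178 g
% LiOH = 0.178 / 0.302 × 100 = 59.0 %

59.0 %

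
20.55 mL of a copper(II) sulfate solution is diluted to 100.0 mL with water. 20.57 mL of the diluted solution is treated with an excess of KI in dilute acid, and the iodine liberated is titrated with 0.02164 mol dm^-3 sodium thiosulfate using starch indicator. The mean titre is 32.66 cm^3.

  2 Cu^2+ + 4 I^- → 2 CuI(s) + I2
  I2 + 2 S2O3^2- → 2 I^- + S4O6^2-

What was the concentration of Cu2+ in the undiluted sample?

n(S2O3^2-) = 0.03266 × 0.02164 = 7.068 × 10^-4 mol
n(I2) = n(S2O3^2-)/2 = 3.534 × 10^-4 mol
From the 2:1 ratio, n(Cu2+) in the aliquot = 2/1 × 3.534 × 10^-4 = 7.068 × 10^-4 mol
[Cu2+]_dilute = 7.068 × 10^-4 / 0.02057 = 0.03436 mol/L
[Cu2+]_original = 0.03436 × 100.0/20.55 = 0.1672 mol/L

0.1672 mol/L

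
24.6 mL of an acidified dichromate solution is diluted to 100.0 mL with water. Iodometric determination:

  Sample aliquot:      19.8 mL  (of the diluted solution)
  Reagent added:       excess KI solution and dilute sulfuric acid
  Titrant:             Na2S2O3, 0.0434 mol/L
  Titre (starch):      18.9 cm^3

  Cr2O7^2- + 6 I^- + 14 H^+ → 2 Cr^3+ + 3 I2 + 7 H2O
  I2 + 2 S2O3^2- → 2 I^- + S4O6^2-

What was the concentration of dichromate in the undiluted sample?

0.0281 mol/L

n(S2O3^2-) = 0.0189 × 0.0434 = 8.20 × 10^-4 mol
n(I2) = n(S2O3^2-)/2 = 4.10 × 10^-4 mol
From the 1:3 ratio, n(Cr2O7^2-) in the aliquot = 1/3 × 4.10 × 10^-4 = 1.37 × 10^-4 mol
[Cr2O7^2-]_dilute = 1.37 × 10^-4 / 0.0198 = 0.00690 mol/L
[Cr2O7^2-]_original = 0.00690 × 100.0/24.6 = 0.0281 mol/L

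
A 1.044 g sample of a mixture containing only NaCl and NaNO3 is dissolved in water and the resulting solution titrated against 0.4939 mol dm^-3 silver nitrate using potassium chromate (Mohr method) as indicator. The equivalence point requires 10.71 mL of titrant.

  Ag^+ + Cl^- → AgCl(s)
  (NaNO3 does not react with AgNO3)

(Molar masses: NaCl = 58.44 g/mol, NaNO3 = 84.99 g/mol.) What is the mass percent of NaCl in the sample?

29.61 %

n(AgNO3) = 0.01071 × 0.4939 = 5.290 × 10^-3 mol
Let x = n(NaCl), y = n(NaNO3).
Titrant: 1x = 5.290 × 10^-3;  mass: 58.44x + 84.99y = 1.044
Solving, x = 5.290 × 10^-3 mol, y = 8.647 × 10^-3 mol
mass of NaCl = 5.290 × 10^-3 × 58.44 = 0.3091 g
% NaCl = 0.3091 / 1.044 × 100 = 29.61 %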